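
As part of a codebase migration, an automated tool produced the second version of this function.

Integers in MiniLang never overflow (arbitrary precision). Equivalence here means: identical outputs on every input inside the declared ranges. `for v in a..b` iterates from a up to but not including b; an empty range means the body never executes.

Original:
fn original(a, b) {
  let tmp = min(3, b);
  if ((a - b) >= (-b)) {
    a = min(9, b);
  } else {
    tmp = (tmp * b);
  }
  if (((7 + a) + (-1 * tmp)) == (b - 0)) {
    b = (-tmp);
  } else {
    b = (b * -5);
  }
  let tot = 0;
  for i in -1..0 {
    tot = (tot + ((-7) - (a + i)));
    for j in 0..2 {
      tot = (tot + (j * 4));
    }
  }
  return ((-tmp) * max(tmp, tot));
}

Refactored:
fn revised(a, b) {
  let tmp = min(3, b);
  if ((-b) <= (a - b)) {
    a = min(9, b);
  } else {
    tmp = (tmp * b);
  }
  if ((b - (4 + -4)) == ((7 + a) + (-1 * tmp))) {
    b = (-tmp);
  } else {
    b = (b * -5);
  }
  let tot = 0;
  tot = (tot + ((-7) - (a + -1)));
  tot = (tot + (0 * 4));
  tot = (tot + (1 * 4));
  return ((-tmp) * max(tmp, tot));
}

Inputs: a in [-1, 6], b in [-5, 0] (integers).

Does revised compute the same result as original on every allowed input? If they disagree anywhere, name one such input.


The two versions differ — the changes include statement counts differ; local variable names differ; constant usage differs; arithmetic usage differs; loop structure differs; comparison usage differs.
One worked example (a=-1, b=-5) — original: tmp becomes -5; next ((a - b) >= (-b)) evaluates to false; next tmp becomes 25; next (((7 + a) + (-1 * tmp)) == (b - 0)) evaluates to false; next b becomes 25; next tot becomes 0; next at i=-1:; next tot becomes -5; next at j=0:; next tot becomes -5; next at j=1:; next tot becomes -1; next final value -625; revised: tmp becomes -5; next ((-b) <= (a - b)) evaluates to false; next tmp becomes 25; next ((b - (4 + -4)) == ((7 + a) + (-1 * tmp))) evaluates to false; next b becomes 25; next tot becomes 0; next tot becomes -5; next tot becomes -5; next tot becomes -1; next final value -625; agreement on -625.
Checked all 48 inputs in the declared domain: the outputs agree on every one.
verdict: equivalent


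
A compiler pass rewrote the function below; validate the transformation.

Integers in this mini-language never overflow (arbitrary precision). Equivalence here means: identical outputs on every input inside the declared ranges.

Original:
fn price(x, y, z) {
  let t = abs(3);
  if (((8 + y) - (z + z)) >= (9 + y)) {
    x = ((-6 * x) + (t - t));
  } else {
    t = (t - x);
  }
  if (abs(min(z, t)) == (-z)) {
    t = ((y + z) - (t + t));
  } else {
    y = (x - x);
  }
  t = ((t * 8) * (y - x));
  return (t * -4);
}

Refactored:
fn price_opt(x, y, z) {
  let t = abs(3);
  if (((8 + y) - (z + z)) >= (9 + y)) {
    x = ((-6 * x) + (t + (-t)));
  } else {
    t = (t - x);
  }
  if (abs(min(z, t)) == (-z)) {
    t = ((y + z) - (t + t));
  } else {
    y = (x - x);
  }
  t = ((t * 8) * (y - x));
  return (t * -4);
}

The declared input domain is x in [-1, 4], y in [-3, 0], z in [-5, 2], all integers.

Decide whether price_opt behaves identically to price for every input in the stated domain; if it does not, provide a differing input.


Behavior is preserved: although arithmetic usage differs, the outputs never diverge.
As a probe, take x=4, y=-1, z=-1: price runs t becomes 3; next (((8 + y) - (z + z)) >= (9 + y)) evaluates to true; next x becomes -24; next (abs(min(z, t)) == (-z)) evaluates to true; next t becomes -8; next t becomes -1472; next final value 5888; price_opt runs t becomes 3; next (((8 + y) - (z + z)) >= (9 + y)) evaluates to true; next x becomes -24; next (abs(min(z, t)) == (-z)) evaluates to true; next t becomes -8; next t becomes -1472; next final value 5888; both end at 5888.
Across all 192 domain points the two functions coincide.
verdict: equivalent


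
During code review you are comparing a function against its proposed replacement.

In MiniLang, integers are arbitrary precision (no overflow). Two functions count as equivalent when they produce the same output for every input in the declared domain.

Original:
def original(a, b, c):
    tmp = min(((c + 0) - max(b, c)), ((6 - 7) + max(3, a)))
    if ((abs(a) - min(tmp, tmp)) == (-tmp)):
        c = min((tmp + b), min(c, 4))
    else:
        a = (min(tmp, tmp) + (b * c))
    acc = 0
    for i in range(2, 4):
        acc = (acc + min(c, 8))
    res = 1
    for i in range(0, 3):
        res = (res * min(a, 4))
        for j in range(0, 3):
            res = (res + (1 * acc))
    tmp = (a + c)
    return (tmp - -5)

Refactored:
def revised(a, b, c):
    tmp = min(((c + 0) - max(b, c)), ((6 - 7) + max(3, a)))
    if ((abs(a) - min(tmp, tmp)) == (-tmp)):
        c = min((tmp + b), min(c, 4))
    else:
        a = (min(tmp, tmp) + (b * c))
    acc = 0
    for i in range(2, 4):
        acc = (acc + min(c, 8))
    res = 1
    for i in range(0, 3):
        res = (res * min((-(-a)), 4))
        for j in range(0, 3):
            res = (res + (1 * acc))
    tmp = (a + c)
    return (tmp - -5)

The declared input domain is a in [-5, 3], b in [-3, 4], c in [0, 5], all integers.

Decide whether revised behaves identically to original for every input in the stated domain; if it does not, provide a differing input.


This is a faithful refactor — same computation, different form, but the computed results match everywhere.
Tracing a=-1, b=0, c=1: original: tmp becomes 0; next ((abs(a) - min(tmp, tmp)) == (-tmp)) evaluates to false; next a becomes 0; next acc becomes 0; next at i=2:; next acc becomes 1; next at i=3:; next acc becomes 2; next res becomes 1; next at i=0:; next res becomes 0; next at j=0:; next res becomes 2; next at j=1:; next res becomes 4; next at j=2:; next res becomes 6; next at i=1:; next res becomes 0; next at j=0:; next res becomes 2; next at j=1:; next res becomes 4; next at j=2:; next res becomes 6; next at i=2:; next res becomes 0; next at j=0:; next res becomes 2; next at j=1:; next res becomes 4; next at j=2:; next res becomes 6; next tmp becomes 1; next final value 6 | revised: tmp becomes 0; next ((abs(a) - min(tmp, tmp)) == (-tmp)) evaluates to false; next a becomes 0; next acc becomes 0; next at i=2:; next acc becomes 1; next at i=3:; next acc becomes 2; next res becomes 1; next at i=0:; next res becomes 0; next at j=0:; next res becomes 2; next at j=1:; next res becomes 4; next at j=2:; next res becomes 6; next at i=1:; next res becomes 0; next at j=0:; next res becomes 2; next at j=1:; next res becomes 4; next at j=2:; next res becomes 6; next at i=2:; next res becomes 0; next at j=0:; next res becomes 2; next at j=1:; next res becomes 4; next at j=2:; next res becomes 6; next tmp becomes 1; next final value 6 — matching result 6.
An exhaustive pass over the 432 declared inputs shows identical outputs.
verdict: equivalent


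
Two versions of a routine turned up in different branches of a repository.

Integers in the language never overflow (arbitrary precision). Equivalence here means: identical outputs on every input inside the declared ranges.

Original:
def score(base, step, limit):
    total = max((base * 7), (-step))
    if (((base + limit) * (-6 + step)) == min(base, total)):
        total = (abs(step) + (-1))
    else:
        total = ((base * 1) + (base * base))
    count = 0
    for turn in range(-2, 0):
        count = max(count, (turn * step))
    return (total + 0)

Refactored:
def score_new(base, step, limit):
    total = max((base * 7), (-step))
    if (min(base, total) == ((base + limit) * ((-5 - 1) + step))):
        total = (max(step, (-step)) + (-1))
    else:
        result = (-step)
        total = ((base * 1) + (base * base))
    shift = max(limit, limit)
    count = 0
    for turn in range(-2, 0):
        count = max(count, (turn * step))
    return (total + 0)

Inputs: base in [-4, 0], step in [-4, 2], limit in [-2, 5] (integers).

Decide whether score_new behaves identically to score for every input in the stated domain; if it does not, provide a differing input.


Equivalent — the differences include statement counts differ; also constant usage differs; also local variable names differ; also arithmetic usage differs; also min/max/abs usage differs, yet no declared input distinguishes the two.
Tracing base=0, step=-3, limit=1: score: total=3, then (((base + limit) * (-6 + step)) == min(base, total)) is false, then total=0, then count=0, then (turn=-2), then count=6, then (turn=-1), then count=6, then returns 0 | score_new: total=3, then (min(base, total) == ((base + limit) * ((-5 - 1) + step))) is false, then result=3, then total=0, then shift=1, then count=0, then (turn=-2), then count=6, then (turn=-1), then count=6, then returns 0 — matching result 0.
Every one of the 280 inputs gives matching results.
verdict: equivalent


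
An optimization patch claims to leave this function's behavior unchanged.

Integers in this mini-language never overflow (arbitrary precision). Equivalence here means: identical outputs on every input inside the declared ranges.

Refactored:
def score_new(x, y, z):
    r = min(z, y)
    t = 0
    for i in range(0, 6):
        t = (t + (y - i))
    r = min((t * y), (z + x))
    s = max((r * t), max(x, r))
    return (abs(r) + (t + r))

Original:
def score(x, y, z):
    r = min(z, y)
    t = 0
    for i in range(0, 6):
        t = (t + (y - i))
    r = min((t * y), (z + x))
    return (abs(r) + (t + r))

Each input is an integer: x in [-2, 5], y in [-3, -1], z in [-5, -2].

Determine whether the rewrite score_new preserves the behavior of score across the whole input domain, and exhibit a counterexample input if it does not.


The two are interchangeable: local variable names differ; statement counts differ; arithmetic usage differs; min/max/abs usage differs, and every declared input agrees.
As a probe, take x=3, y=-3, z=-3: score runs r := -3 | t := 0 | iter i=0: | t := -3 | iter i=1: | t := -7 | iter i=2: | t := -12 | iter i=3: | t := -18 | iter i=4: | t := -25 | iter i=5: | t := -33 | r := 0 | result -33; score_new runs r := -3 | t := 0 | iter i=0: | t := -3 | iter i=1: | t := -7 | iter i=2: | t := -12 | iter i=3: | t := -18 | iter i=4: | t := -25 | iter i=5: | t := -33 | r := 0 | s := 3 | result -33; both end at -33.
Every one of the 96 inputs gives matching results.
verdict: equivalent


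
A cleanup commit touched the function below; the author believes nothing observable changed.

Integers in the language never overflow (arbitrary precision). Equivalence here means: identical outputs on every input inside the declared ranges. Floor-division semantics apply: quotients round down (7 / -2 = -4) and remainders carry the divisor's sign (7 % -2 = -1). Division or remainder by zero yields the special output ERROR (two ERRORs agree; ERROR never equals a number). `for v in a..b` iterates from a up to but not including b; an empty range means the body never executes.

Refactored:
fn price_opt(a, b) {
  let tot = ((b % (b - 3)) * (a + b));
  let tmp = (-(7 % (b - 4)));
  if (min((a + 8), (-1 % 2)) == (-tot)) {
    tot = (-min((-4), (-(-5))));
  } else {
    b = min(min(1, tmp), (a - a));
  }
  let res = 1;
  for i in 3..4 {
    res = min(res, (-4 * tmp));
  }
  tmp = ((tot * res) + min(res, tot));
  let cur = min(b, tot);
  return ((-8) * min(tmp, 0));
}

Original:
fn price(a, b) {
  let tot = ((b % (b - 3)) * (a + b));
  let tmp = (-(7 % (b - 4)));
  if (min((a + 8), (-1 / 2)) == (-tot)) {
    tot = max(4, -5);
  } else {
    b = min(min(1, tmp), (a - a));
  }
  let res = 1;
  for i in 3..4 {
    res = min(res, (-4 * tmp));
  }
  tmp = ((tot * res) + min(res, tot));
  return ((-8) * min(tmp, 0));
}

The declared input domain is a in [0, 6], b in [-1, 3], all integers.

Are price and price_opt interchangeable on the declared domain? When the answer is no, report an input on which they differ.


On input a=0, b=-1, price returns 480 while price_opt returns 192.
verdict: not equivalent; witness: a=0, b=-1


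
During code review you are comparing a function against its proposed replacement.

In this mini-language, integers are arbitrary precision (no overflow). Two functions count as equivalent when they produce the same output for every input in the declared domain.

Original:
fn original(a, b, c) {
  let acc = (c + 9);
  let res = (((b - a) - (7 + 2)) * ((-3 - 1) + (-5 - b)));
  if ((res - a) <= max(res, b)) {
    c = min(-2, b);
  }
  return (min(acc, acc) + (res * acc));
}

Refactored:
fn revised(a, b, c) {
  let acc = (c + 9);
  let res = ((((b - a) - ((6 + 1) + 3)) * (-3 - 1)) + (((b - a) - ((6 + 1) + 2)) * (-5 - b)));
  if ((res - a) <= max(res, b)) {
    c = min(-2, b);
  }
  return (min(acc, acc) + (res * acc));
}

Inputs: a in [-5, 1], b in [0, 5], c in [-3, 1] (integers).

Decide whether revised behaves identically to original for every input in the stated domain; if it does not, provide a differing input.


Try a=-5, b=0, c=-3.
original: acc = 6; res = 36; ((res - a) <= max(res, b)) -> false; return 222
revised: acc = 6; res = 40; ((res - a) <= max(res, b)) -> false; return 246
222 and 246 differ, so these are not the same function on this domain.
verdict: not equivalent; witness: a=-5, b=0, c=-3


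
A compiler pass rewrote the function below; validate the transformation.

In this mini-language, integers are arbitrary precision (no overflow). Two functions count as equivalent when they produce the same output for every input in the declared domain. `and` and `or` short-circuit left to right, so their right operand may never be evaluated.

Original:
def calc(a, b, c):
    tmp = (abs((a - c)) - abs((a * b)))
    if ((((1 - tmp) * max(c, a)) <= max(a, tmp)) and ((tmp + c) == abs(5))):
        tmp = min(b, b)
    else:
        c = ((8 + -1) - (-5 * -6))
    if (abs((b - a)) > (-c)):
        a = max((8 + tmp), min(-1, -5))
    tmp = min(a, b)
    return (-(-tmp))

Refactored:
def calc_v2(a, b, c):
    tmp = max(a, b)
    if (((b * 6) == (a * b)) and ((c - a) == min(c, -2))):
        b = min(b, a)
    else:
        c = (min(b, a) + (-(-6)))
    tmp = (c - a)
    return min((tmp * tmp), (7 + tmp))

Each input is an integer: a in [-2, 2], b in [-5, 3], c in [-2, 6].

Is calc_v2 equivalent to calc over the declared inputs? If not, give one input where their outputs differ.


Evaluate both at a=-2, b=-5, c=-2.
calc: tmp becomes -10; next ((((1 - tmp) * max(c, a)) <= max(a, tmp)) and ((tmp + c) == abs(5))) evaluates to false; next c becomes -23; next (abs((b - a)) > (-c)) evaluates to false; next tmp becomes -5; next final value -5
calc_v2: tmp becomes -2; next (((b * 6) == (a * b)) and ((c - a) == min(c, -2))) evaluates to false; next c becomes 1; next tmp becomes 3; next final value 9
-5 and 9 differ, so these are not the same function on this domain.
verdict: not equivalent; witness: a=-2, b=-5, c=-2


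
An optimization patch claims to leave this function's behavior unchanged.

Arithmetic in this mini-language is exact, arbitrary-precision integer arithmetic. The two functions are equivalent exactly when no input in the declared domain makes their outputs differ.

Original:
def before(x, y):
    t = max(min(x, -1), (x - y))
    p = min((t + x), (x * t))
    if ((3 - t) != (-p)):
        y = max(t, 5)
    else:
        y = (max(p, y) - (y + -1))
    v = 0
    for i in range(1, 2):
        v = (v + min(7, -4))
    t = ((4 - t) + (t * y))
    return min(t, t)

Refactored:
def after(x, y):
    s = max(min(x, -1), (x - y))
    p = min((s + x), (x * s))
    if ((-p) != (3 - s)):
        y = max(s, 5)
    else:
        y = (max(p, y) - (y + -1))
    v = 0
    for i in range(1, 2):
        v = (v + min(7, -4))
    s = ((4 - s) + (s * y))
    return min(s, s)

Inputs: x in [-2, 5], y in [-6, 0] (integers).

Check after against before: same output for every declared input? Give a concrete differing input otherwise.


Reading the diff, among the changes: local variable names differ.
One worked example (x=2, y=-6) — before: t=8, then p=10, then ((3 - t) != (-p)) is true, then y=8, then v=0, then (i=1), then v=-4, then t=60, then returns 60; after: s=8, then p=10, then ((-p) != (3 - s)) is true, then y=8, then v=0, then (i=1), then v=-4, then s=60, then returns 60; agreement on 60.
Sweeping the whole domain (56 inputs) finds no disagreement.
verdict: equivalent


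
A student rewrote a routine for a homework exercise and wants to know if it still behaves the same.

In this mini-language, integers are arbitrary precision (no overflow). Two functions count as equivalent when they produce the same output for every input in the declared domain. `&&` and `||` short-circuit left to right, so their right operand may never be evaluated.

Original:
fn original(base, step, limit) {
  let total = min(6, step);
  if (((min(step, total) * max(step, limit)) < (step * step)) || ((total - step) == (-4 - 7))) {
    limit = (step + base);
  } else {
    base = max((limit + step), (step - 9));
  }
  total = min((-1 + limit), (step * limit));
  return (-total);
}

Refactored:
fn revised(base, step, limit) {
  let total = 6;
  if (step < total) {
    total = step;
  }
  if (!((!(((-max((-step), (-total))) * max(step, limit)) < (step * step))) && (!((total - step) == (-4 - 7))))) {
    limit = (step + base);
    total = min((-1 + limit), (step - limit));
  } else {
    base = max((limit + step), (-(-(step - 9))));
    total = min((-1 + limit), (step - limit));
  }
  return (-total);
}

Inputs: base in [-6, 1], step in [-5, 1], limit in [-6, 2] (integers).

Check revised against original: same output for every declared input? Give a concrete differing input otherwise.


Try base=-6, step=0, limit=1.
original: total becomes 0; next (((min(step, total) * max(step, limit)) < (step * step)) || ((total - step) == (-4 - 7))) evaluates to false; next base becomes 1; next total becomes 0; next final value 0
revised: total becomes 6; next (step < total) evaluates to true; next total becomes 0; next (!((!(((-max((-step), (-total))) * max(step, limit)) < (step * step))) && (!((total - step) == (-4 - 7))))) evaluates to false; next base becomes 1; next total becomes -1; next final value 1
0 and 1 differ, so these are not the same function on this domain.
verdict: not equivalent; witness: base=-6, step=0, limit=1


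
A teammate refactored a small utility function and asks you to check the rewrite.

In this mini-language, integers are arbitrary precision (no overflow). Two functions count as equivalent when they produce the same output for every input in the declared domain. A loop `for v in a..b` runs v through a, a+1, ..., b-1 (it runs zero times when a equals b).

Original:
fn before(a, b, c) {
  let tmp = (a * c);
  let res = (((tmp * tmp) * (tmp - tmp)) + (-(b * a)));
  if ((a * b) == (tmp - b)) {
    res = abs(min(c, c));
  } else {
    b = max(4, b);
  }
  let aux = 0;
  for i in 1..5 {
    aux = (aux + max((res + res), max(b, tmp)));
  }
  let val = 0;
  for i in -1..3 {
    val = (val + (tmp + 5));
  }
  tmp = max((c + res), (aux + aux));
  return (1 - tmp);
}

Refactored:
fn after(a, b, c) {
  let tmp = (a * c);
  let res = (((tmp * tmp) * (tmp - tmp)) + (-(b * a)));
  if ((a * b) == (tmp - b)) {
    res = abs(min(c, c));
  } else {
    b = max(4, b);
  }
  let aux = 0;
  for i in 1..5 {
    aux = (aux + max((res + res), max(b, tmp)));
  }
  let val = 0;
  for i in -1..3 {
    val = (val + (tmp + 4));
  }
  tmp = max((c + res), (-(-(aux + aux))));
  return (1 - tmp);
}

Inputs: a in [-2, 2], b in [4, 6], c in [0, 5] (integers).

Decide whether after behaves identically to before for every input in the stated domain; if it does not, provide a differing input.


The edit looks behavioral (`5` became `4`), but over these ranges it never changes the outcome.
Tracing a=-2, b=6, c=2: before: tmp := -4 | res := 12 | ((a * b) == (tmp - b)): false | b := 6 | aux := 0 | iter i=1: | aux := 24 | iter i=2: | aux := 48 | iter i=3: | aux := 72 | iter i=4: | aux := 96 | val := 0 | iter i=-1: | val := 1 | iter i=0: | val := 2 | iter i=1: | val := 3 | iter i=2: | val := 4 | tmp := 192 | result -191 | after: tmp := -4 | res := 12 | ((a * b) == (tmp - b)): false | b := 6 | aux := 0 | iter i=1: | aux := 24 | iter i=2: | aux := 48 | iter i=3: | aux := 72 | iter i=4: | aux := 96 | val := 0 | iter i=-1: | val := 0 | iter i=0: | val := 0 | iter i=1: | val := 0 | iter i=2: | val := 0 | tmp := 192 | result -191 — matching result -191.
An exhaustive pass over the 90 declared inputs shows identical outputs.
verdict: equivalent


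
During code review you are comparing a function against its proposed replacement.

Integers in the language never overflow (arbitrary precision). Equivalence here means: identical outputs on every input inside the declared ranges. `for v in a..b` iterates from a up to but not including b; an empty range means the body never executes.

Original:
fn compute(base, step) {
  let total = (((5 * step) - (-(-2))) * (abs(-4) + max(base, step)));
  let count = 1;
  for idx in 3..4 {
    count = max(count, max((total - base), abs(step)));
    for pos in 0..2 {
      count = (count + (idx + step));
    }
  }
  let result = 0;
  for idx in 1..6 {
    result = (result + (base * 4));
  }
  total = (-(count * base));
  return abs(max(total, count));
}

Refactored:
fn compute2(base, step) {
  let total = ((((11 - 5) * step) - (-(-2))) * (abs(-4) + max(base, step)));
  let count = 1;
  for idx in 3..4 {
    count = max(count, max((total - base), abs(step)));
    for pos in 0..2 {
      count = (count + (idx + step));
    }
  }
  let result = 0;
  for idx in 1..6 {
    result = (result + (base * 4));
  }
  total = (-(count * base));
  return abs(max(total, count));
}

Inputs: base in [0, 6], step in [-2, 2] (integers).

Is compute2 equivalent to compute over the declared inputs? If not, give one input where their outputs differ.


There is a counterexample at base=0, step=1: 23 on one side, 28 on the other.
compute: total becomes 15; next count becomes 1; next at idx=3:; next count becomes 15; next at pos=0:; next count becomes 19; next at pos=1:; next count becomes 23; next result becomes 0; next at idx=1:; next result becomes 0; next at idx=2:; next result becomes 0; next at idx=3:; next result becomes 0; next at idx=4:; next result becomes 0; next at idx=5:; next result becomes 0; next total becomes 0; next final value 23
compute2: total becomes 20; next count becomes 1; next at idx=3:; next count becomes 20; next at pos=0:; next count becomes 24; next at pos=1:; next count becomes 28; next result becomes 0; next at idx=1:; next result becomes 0; next at idx=2:; next result becomes 0; next at idx=3:; next result becomes 0; next at idx=4:; next result becomes 0; next at idx=5:; next result becomes 0; next total becomes 0; next final value 28
verdict: not equivalent; witness: base=0, step=1


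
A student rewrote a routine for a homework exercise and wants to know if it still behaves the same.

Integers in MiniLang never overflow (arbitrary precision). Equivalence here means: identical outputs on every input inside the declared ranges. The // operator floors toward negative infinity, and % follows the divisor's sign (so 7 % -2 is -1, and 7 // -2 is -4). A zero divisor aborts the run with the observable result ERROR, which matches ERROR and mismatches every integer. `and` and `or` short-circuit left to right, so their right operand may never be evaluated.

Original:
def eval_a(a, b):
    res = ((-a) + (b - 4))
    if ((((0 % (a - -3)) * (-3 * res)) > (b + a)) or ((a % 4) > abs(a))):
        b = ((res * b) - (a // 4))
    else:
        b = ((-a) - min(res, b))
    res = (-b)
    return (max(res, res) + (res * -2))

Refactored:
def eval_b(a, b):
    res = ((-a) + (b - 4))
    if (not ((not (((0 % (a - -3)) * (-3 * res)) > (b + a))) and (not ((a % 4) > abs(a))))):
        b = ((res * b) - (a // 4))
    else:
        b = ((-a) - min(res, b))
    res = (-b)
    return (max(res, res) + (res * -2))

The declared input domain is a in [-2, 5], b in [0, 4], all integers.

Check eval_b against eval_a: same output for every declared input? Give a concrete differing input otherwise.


Equivalent — the differences include boolean connective usage differs, yet no declared input distinguishes the two.
Spot check at a=-2, b=3 — eval_a: res = 1; ((((0 % (a - -3)) * (-3 * res)) > (b + a)) or ((a % 4) > abs(a))) -> false; b = 1; res = -1; return 1. eval_b: res = 1; (not ((not (((0 % (a - -3)) * (-3 * res)) > (b + a))) and (not ((a % 4) > abs(a))))) -> false; b = 1; res = -1; return 1. Both give 1.
Every one of the 40 inputs gives matching results.
verdict: equivalent


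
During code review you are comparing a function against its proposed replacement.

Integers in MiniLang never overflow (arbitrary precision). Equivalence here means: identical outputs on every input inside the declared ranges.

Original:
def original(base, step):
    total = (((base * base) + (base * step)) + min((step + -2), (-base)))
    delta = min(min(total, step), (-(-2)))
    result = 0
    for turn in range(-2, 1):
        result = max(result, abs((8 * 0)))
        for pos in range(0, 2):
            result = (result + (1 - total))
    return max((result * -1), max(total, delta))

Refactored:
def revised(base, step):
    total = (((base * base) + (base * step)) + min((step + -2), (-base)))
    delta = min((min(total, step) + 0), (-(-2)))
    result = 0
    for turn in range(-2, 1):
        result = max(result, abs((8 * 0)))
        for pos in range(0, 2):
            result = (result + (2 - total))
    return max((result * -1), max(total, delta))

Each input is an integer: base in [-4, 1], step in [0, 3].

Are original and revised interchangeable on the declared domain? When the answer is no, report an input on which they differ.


There is a counterexample at base=-4, step=0: 26 on one side, 24 on the other.
original: total becomes 14; next delta becomes 0; next result becomes 0; next at turn=-2:; next result becomes 0; next at pos=0:; next result becomes -13; next at pos=1:; next result becomes -26; next at turn=-1:; next result becomes 0; next at pos=0:; next result becomes -13; next at pos=1:; next result becomes -26; next at turn=0:; next result becomes 0; next at pos=0:; next result becomes -13; next at pos=1:; next result becomes -26; next final value 26
revised: total becomes 14; next delta becomes 0; next result becomes 0; next at turn=-2:; next result becomes 0; next at pos=0:; next result becomes -12; next at pos=1:; next result becomes -24; next at turn=-1:; next result becomes 0; next at pos=0:; next result becomes -12; next at pos=1:; next result becomes -24; next at turn=0:; next result becomes 0; next at pos=0:; next result becomes -12; next at pos=1:; next result becomes -24; next final value 24
verdict: not equivalent; witness: base=-4, step=0


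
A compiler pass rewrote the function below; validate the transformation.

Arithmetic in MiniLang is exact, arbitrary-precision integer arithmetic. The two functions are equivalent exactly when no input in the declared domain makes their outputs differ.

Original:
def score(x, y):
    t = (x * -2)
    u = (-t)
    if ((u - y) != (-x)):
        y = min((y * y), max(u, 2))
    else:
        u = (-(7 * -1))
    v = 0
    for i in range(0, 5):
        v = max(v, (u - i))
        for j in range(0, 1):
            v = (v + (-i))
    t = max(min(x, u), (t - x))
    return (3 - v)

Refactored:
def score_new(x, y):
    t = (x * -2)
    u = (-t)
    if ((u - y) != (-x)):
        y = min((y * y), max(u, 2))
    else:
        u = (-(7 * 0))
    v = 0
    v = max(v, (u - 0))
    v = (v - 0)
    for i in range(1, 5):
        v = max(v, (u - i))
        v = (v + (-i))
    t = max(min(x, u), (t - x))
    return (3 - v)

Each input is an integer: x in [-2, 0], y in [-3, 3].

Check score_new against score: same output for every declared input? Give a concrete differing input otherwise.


Run the pair on x=-1, y=-3.
score: t=2, then u=-2, then ((u - y) != (-x)) is false, then u=7, then v=0, then (i=0), then v=7, then (j=0), then v=7, then (i=1), then v=7, then (j=0), then v=6, then (i=2), then v=6, then (j=0), then v=4, then (i=3), then v=4, then (j=0), then v=1, then (i=4), then v=3, then (j=0), then v=-1, then t=3, then returns 4
score_new: t=2, then u=-2, then ((u - y) != (-x)) is false, then u=0, then v=0, then v=0, then v=0, then (i=1), then v=0, then v=-1, then (i=2), then v=-1, then v=-3, then (i=3), then v=-3, then v=-6, then (i=4), then v=-4, then v=-8, then t=3, then returns 11
4 != 11, so the rewrite changes behavior.
verdict: not equivalent; witness: x=-1, y=-3


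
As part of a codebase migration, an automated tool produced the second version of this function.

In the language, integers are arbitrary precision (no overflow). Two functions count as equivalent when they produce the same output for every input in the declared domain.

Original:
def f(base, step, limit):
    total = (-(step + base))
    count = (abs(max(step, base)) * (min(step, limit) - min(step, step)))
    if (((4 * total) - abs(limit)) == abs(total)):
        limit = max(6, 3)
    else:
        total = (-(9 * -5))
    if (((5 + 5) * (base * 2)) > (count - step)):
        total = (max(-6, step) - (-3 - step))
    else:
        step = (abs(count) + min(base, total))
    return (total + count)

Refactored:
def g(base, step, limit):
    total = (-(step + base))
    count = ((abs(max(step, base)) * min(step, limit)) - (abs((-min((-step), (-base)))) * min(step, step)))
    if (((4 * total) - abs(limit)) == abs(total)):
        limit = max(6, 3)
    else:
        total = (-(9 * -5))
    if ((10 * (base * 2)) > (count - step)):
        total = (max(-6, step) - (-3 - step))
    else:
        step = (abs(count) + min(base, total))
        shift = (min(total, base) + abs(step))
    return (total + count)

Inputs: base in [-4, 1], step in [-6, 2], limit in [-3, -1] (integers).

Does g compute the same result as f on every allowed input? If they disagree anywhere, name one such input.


The two versions differ — the changes include arithmetic usage differs, and local variable names differ, and statement counts differ, and constant usage differs, and min/max/abs usage differs.
Spot check at base=1, step=0, limit=-1 — f: total := -1 | count := -1 | (((4 * total) - abs(limit)) == abs(total)): false | total := 45 | (((5 + 5) * (base * 2)) > (count - step)): true | total := 3 | result 2. g: total := -1 | count := -1 | (((4 * total) - abs(limit)) == abs(total)): false | total := 45 | ((10 * (base * 2)) > (count - step)): true | total := 3 | result 2. Both give 2.
Across all 162 domain points the two functions coincide.
verdict: equivalent


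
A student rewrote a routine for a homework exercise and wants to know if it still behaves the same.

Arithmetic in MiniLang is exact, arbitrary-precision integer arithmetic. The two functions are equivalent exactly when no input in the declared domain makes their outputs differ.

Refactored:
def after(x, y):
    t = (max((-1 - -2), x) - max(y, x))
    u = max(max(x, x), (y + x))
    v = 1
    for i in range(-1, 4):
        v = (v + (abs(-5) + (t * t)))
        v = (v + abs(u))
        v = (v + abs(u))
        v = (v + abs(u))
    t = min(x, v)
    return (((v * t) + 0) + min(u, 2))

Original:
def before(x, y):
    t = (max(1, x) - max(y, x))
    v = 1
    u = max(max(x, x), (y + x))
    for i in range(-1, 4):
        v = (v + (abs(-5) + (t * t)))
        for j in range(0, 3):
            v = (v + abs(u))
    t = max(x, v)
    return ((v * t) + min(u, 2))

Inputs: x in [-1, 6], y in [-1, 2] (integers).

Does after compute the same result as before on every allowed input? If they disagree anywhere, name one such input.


Input x=-1, y=-1: 3720 from before versus -62 from after.
verdict: not equivalent; witness: x=-1, y=-1


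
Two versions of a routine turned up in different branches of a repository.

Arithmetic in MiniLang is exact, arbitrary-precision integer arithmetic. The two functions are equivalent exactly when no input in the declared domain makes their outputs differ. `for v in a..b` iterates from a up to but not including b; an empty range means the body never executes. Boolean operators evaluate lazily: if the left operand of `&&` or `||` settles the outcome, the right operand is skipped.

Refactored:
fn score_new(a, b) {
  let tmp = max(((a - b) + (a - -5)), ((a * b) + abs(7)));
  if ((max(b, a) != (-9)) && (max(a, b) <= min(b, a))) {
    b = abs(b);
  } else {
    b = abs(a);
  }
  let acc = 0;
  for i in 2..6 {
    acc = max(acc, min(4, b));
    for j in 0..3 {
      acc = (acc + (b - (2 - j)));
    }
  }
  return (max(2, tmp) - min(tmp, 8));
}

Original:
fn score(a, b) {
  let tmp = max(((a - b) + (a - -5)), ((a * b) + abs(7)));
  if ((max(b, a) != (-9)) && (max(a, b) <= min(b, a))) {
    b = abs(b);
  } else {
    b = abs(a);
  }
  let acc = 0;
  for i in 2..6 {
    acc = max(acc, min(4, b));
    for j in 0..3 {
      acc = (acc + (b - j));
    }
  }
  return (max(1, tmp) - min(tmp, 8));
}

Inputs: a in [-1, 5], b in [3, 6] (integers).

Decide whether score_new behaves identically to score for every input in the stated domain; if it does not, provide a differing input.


Evaluate both at a=-1, b=6.
score: tmp becomes 1; next ((max(b, a) != (-9)) && (max(a, b) <= min(b, a))) evaluates to false; next b becomes 1; next acc becomes 0; next at i=2:; next acc becomes 1; next at j=0:; next acc becomes 2; next at j=1:; next acc becomes 2; next at j=2:; next acc becomes 1; next at i=3:; next acc becomes 1; next at j=0:; next acc becomes 2; next at j=1:; next acc becomes 2; next at j=2:; next acc becomes 1; next at i=4:; next acc becomes 1; next at j=0:; next acc becomes 2; next at j=1:; next acc becomes 2; next at j=2:; next acc becomes 1; next at i=5:; next acc becomes 1; next at j=0:; next acc becomes 2; next at j=1:; next acc becomes 2; next at j=2:; next acc becomes 1; next final value 0
score_new: tmp becomes 1; next ((max(b, a) != (-9)) && (max(a, b) <= min(b, a))) evaluates to false; next b becomes 1; next acc becomes 0; next at i=2:; next acc becomes 1; next at j=0:; next acc becomes 0; next at j=1:; next acc becomes 0; next at j=2:; next acc becomes 1; next at i=3:; next acc becomes 1; next at j=0:; next acc becomes 0; next at j=1:; next acc becomes 0; next at j=2:; next acc becomes 1; next at i=4:; next acc becomes 1; next at j=0:; next acc becomes 0; next at j=1:; next acc becomes 0; next at j=2:; next acc becomes 1; next at i=5:; next acc becomes 1; next at j=0:; next acc becomes 0; next at j=1:; next acc becomes 0; next at j=2:; next acc becomes 1; next final value 1
0 vs 1 — the two versions disagree here.
verdict: not equivalent; witness: a=-1, b=6


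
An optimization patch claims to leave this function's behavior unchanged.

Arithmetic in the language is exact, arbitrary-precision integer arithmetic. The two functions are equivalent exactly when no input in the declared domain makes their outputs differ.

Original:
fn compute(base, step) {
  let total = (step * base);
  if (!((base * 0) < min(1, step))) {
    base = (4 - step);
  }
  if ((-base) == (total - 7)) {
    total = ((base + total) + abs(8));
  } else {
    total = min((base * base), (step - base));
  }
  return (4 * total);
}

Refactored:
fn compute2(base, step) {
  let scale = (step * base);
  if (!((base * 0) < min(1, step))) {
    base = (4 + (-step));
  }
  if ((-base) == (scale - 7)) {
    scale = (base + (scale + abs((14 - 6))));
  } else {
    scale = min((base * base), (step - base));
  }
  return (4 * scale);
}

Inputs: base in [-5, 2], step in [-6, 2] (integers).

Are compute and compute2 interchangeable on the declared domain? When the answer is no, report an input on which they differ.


Equivalent — the differences include constant usage differs; arithmetic usage differs; local variable names differ, yet no declared input distinguishes the two.
Spot check at base=2, step=-1 — compute: total=-2, then (!((base * 0) < min(1, step))) is true, then base=5, then ((-base) == (total - 7)) is false, then total=-6, then returns -24. compute2: scale=-2, then (!((base * 0) < min(1, step))) is true, then base=5, then ((-base) == (scale - 7)) is false, then scale=-6, then returns -24. Both give -24.
Every one of the 72 inputs gives matching results.
verdict: equivalent


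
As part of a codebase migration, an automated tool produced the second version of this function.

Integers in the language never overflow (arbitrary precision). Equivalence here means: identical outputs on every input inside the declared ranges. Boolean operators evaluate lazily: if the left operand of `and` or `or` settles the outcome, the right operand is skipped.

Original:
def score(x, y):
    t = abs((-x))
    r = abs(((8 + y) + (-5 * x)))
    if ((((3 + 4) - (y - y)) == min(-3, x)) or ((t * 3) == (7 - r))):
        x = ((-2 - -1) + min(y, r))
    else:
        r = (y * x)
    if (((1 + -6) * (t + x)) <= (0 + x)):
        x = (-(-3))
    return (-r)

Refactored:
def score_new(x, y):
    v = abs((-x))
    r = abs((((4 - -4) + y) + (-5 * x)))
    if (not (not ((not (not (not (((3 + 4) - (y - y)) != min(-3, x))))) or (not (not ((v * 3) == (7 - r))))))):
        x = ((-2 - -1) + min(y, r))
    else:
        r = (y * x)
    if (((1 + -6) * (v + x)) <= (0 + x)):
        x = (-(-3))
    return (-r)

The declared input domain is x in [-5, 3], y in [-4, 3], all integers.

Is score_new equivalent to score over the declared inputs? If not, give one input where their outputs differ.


Changes here: constant usage differs, and arithmetic usage differs, and local variable names differ, and comparison usage differs, and boolean connective usage differs; the full 72-point sweep finds no disagreement.
verdict: equivalent


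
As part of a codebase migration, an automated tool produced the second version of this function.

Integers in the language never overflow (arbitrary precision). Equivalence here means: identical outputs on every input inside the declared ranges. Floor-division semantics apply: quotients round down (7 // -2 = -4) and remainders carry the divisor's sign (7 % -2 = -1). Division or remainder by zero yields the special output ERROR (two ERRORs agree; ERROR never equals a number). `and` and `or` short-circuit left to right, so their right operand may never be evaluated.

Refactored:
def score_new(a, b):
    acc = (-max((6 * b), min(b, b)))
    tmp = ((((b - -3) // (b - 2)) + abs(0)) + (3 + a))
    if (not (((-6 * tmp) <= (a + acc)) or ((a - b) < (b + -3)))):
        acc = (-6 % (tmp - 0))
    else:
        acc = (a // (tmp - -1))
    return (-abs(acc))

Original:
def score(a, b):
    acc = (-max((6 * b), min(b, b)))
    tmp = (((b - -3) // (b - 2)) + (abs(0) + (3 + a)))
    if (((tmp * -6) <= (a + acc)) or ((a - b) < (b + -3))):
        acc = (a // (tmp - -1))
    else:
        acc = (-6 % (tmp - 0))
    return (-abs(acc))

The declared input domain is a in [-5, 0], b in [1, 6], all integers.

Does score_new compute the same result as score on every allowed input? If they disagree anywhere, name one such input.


Equivalent — the differences include boolean connective usage differs, yet no declared input distinguishes the two.
Tracing a=-3, b=6: score: acc becomes -36; next tmp becomes 2; next (((tmp * -6) <= (a + acc)) or ((a - b) < (b + -3))) evaluates to true; next acc becomes -1; next final value -1 | score_new: acc becomes -36; next tmp becomes 2; next (not (((-6 * tmp) <= (a + acc)) or ((a - b) < (b + -3)))) evaluates to false; next acc becomes -1; next final value -1 — matching result -1.
Every one of the 36 inputs gives matching results.
verdict: equivalent


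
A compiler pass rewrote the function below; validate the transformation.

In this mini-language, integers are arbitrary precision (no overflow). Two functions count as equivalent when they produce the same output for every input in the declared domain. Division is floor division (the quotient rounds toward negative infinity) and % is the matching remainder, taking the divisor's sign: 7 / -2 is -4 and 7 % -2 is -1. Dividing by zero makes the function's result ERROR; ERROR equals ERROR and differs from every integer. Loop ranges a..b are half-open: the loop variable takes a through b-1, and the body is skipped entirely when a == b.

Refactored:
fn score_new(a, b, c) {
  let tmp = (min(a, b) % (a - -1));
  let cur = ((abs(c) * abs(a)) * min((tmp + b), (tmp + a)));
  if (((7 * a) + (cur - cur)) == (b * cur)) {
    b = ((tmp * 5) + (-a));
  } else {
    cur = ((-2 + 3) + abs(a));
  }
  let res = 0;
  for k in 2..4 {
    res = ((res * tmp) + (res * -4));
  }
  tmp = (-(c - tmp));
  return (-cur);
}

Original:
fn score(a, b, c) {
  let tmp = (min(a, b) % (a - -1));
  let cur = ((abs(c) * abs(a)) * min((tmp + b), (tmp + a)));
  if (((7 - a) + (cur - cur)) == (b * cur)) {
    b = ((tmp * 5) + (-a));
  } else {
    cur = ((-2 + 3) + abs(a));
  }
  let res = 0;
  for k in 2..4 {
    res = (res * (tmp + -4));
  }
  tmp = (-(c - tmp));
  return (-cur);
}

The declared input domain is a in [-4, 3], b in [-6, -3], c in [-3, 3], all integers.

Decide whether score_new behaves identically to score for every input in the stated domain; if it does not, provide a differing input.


At a=0, b=-6, c=-3: score gives -1, score_new gives 0.
verdict: not equivalent; witness: a=0, b=-6, c=-3
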